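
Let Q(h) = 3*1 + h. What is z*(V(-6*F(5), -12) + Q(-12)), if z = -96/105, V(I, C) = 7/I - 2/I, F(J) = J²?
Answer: 4336/525 ≈ 8.2590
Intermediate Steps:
Q(h) = 3 + h
V(I, C) = 5/I
z = -32/35 (z = -96*1/105 = -32/35 ≈ -0.91429)
z*(V(-6*F(5), -12) + Q(-12)) = -32*(5/((-6*5²)) + (3 - 12))/35 = -32*(5/((-6*25)) - 9)/35 = -32*(5/(-150) - 9)/35 = -32*(5*(-1/150) - 9)/35 = -32*(-1/30 - 9)/35 = -32/35*(-271/30) = 4336/525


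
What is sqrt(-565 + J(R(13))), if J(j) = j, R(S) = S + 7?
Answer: I*sqrt(545) ≈ 23.345*I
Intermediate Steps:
R(S) = 7 + S
sqrt(-565 + J(R(13))) = sqrt(-565 + (7 + 13)) = sqrt(-565 + 20) = sqrt(-545) = I*sqrt(545)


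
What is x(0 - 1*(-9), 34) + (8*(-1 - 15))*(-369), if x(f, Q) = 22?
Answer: 47254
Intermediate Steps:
x(0 - 1*(-9), 34) + (8*(-1 - 15))*(-369) = 22 + (8*(-1 - 15))*(-369) = 22 + (8*(-16))*(-369) = 22 - 128*(-369) = 22 + 47232 = 47254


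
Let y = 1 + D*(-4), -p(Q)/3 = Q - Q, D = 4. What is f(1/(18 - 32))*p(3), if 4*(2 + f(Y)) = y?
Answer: 0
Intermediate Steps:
p(Q) = 0 (p(Q) = -3*(Q - Q) = -3*0 = 0)
y = -15 (y = 1 + 4*(-4) = 1 - 16 = -15)
f(Y) = -23/4 (f(Y) = -2 + (¼)*(-15) = -2 - 15/4 = -23/4)
f(1/(18 - 32))*p(3) = -23/4*0 = 0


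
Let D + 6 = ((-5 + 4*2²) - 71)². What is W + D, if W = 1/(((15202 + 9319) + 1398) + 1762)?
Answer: 99485515/27681 ≈ 3594.0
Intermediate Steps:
W = 1/27681 (W = 1/((24521 + 1398) + 1762) = 1/(25919 + 1762) = 1/27681 ≈ 3.6126e-5)
D = 3594 (D = -6 + ((-5 + 4*2²) - 71)² = -6 + ((-5 + 4*4) - 71)² = -6 + ((-5 + 16) - 71)² = -6 + (11 - 71)² = -6 + (-60)² = -6 + 3600 = 3594)
W + D = 1/27681 + 3594 = 99485515/27681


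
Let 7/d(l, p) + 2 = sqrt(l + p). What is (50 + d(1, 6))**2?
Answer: 27239/9 + 2296*sqrt(7)/9 ≈ 3701.5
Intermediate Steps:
d(l, p) = 7/(-2 + sqrt(l + p))
(50 + d(1, 6))**2 = (50 + 7/(-2 + sqrt(1 + 6)))**2 = (50 + 7/(-2 + sqrt(7)))**2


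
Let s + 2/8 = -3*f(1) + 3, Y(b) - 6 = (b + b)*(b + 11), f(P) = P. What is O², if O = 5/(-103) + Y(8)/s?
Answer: 16313675625/10609 ≈ 1.5377e+6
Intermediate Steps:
Y(b) = 6 + 2*b*(11 + b) (Y(b) = 6 + (b + b)*(b + 11) = 6 + (2*b)*(11 + b) = 6 + 2*b*(11 + b))
s = -¼ (s = -¼ + (-3*1 + 3) = -¼ + (-3 + 3) = -¼ + 0 = -¼ ≈ -0.25000)
O = -127725/103 (O = 5/(-103) + (6 + 2*8² + 22*8)/(-¼) = 5*(-1/103) + (6 + 2*64 + 176)*(-4) = -5/103 + (6 + 128 + 176)*(-4) = -5/103 + 310*(-4) = -5/103 - 1240 = -127725/103 ≈ -1240.0)
O² = (-127725/103)² = 16313675625/10609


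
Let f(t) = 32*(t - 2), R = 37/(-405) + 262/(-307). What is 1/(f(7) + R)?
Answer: 124335/19776131 ≈ 0.0062871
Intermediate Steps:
R = -117469/124335 (R = 37*(-1/405) + 262*(-1/307) = -37/405 - 262/307 = -117469/124335 ≈ -0.94478)
f(t) = -64 + 32*t (f(t) = 32*(-2 + t) = -64 + 32*t)
1/(f(7) + R) = 1/((-64 + 32*7) - 117469/124335) = 1/((-64 + 224) - 117469/124335) = 1/(160 - 117469/124335) = 1/(19776131/124335) = 124335/19776131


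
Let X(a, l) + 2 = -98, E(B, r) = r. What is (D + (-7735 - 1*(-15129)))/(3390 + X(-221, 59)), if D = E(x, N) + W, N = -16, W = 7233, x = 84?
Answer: 14611/3290 ≈ 4.4410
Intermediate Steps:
D = 7217 (D = -16 + 7233 = 7217)
X(a, l) = -100 (X(a, l) = -2 - 98 = -100)
(D + (-7735 - 1*(-15129)))/(3390 + X(-221, 59)) = (7217 + (-7735 - 1*(-15129)))/(3390 - 100) = (7217 + (-7735 + 15129))/3290 = (7217 + 7394)*(1/3290) = 14611*(1/3290) = 14611/3290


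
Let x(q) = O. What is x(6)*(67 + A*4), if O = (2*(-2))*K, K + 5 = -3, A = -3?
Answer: 1760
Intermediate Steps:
K = -8 (K = -5 - 3 = -8)
O = 32 (O = (2*(-2))*(-8) = -4*(-8) = 32)
x(q) = 32
x(6)*(67 + A*4) = 32*(67 - 3*4) = 32*(67 - 12) = 32*55 = 1760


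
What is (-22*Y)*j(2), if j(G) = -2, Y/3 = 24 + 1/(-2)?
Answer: 3102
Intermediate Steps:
Y = 141/2 (Y = 3*(24 + 1/(-2)) = 3*(24 - ½) = 3*(47/2) = 141/2 ≈ 70.500)
(-22*Y)*j(2) = -22*141/2*(-2) = -1551*(-2) = 3102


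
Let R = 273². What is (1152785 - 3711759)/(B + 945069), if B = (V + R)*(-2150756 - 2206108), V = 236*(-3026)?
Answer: -2558974/2786681657517 ≈ -9.1829e-7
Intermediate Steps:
V = -714136
R = 74529
B = 2786680712448 (B = (-714136 + 74529)*(-2150756 - 2206108) = -639607*(-4356864) = 2786680712448)
(1152785 - 3711759)/(B + 945069) = (1152785 - 3711759)/(2786680712448 + 945069) = -2558974/2786681657517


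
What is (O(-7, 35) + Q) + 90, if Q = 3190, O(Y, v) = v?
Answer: 3315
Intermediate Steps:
(O(-7, 35) + Q) + 90 = (35 + 3190) + 90 = 3225 + 90 = 3315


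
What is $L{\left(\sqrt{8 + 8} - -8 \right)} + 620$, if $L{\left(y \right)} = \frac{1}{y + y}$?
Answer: $\frac{14881}{24} \approx 620.04$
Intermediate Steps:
$L{\left(y \right)} = \frac{1}{2 y}$
$L{\left(\sqrt{8 + 8} - -8 \right)} + 620 = \frac{1}{2 \left(\sqrt{8 + 8} - -8\right)} + 620 = \frac{1}{2 \left(\sqrt{16} + 8\right)} + 620 = \frac{1}{2 \left(4 + 8\right)} + 620 = \frac{1}{2 \cdot 12} + 620 = \frac{1}{2} \cdot \frac{1}{12} + 620 = \frac{1}{24} + 620 = \frac{14881}{24}$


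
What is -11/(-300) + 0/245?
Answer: 11/300 ≈ 0.036667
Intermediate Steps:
-11/(-300) + 0/245 = -11*(-1/300) + 0*(1/245) = 11/300 + 0 = 11/300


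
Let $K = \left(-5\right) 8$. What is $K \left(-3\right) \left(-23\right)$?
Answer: $-2760$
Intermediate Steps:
$K = -40$
$K \left(-3\right) \left(-23\right) = \left(-40\right) \left(-3\right) \left(-23\right) = 120 \left(-23\right) = -2760$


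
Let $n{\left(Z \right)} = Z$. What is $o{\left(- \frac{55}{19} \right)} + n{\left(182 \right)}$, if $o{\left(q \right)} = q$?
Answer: $\frac{3403}{19} \approx 179.11$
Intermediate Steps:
$o{\left(- \frac{55}{19} \right)} + n{\left(182 \right)} = - \frac{55}{19} + 182 = \frac{3403}{19}$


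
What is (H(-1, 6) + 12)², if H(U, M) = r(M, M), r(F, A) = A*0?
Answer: 144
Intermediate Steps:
r(F, A) = 0
H(U, M) = 0
(H(-1, 6) + 12)² = (0 + 12)² = 12² = 144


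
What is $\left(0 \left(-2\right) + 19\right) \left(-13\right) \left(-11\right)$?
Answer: $2717$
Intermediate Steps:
$\left(0 \left(-2\right) + 19\right) \left(-13\right) \left(-11\right) = \left(0 + 19\right) \left(-13\right) \left(-11\right) = 19 \left(-13\right) \left(-11\right) = \left(-247\right) \left(-11\right) = 2717$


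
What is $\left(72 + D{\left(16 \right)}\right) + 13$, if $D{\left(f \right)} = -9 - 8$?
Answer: $68$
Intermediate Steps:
$D{\left(f \right)} = -17$ ($D{\left(f \right)} = -9 - 8 = -17$)
$\left(72 + D{\left(16 \right)}\right) + 13 = \left(72 - 17\right) + 13 = 55 + 13 = 68$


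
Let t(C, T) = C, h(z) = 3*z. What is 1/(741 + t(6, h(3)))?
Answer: 1/747 ≈ 0.0013387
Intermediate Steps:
1/(741 + t(6, h(3))) = 1/(741 + 6) = 1/747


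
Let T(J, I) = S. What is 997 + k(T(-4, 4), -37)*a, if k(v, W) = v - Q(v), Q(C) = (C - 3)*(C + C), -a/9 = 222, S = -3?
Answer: 78919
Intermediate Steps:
a = -1998 (a = -9*222 = -1998)
T(J, I) = -3
Q(C) = 2*C*(-3 + C) (Q(C) = (-3 + C)*(2*C) = 2*C*(-3 + C))
k(v, W) = v - 2*v*(-3 + v)
997 + k(T(-4, 4), -37)*a = 997 - 3*(7 - 2*(-3))*(-1998) = 997 - 3*(7 + 6)*(-1998) = 997 - 3*13*(-1998) = 997 - 39*(-1998) = 997 + 77922 = 78919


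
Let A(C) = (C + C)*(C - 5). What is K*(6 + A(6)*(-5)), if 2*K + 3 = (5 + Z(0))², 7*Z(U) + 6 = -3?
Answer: -14283/49 ≈ -291.49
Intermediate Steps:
A(C) = 2*C*(-5 + C) (A(C) = (2*C)*(-5 + C) = 2*C*(-5 + C))
Z(U) = -9/7 (Z(U) = -6/7 + (⅐)*(-3) = -6/7 - 3/7 = -9/7)
K = 529/98 (K = -3/2 + (5 - 9/7)²/2 = -3/2 + (26/7)²/2 = -3/2 + (½)*(676/49) = -3/2 + 338/49 = 529/98 ≈ 5.3980)
K*(6 + A(6)*(-5)) = 529*(6 + (2*6*(-5 + 6))*(-5))/98 = 529*(6 + (2*6*1)*(-5))/98 = 529*(6 + 12*(-5))/98 = 529*(6 - 60)/98 = (529/98)*(-54) = -14283/49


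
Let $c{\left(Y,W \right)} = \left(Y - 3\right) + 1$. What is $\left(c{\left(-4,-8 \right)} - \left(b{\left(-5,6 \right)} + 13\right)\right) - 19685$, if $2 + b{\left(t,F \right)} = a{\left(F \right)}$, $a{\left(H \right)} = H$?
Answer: $-19708$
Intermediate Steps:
$c{\left(Y,W \right)} = -2 + Y$ ($c{\left(Y,W \right)} = \left(-3 + Y\right) + 1 = -2 + Y$)
$b{\left(t,F \right)} = -2 + F$
$\left(c{\left(-4,-8 \right)} - \left(b{\left(-5,6 \right)} + 13\right)\right) - 19685 = \left(\left(-2 - 4\right) - \left(\left(-2 + 6\right) + 13\right)\right) - 19685 = \left(-6 - \left(4 + 13\right)\right) - 19685 = \left(-6 - 17\right) - 19685 = -23 - 19685 = -19708$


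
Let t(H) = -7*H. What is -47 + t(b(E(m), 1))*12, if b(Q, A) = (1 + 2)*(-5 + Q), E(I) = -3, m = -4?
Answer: 1969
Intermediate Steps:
b(Q, A) = -15 + 3*Q (b(Q, A) = 3*(-5 + Q) = -15 + 3*Q)
-47 + t(b(E(m), 1))*12 = -47 - 7*(-15 + 3*(-3))*12 = -47 - 7*(-15 - 9)*12 = -47 - 7*(-24)*12 = -47 + 168*12 = -47 + 2016 = 1969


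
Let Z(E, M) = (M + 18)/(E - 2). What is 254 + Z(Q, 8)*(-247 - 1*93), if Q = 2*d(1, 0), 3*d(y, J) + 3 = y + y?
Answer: 3569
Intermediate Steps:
d(y, J) = -1 + 2*y/3 (d(y, J) = -1 + (y + y)/3 = -1 + (2*y)/3 = -1 + 2*y/3)
Q = -⅔ (Q = 2*(-1 + (⅔)*1) = 2*(-1 + ⅔) = 2*(-⅓) = -⅔ ≈ -0.66667)
Z(E, M) = (18 + M)/(-2 + E)
254 + Z(Q, 8)*(-247 - 1*93) = 254 + ((18 + 8)/(-2 - ⅔))*(-247 - 1*93) = 254 + (26/(-8/3))*(-247 - 93) = 254 - 3/8*26*(-340) = 254 - 39/4*(-340) = 254 + 3315 = 3569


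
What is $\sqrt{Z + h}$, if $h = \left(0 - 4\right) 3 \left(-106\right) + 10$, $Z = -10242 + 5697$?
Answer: $i \sqrt{3263} \approx 57.123 i$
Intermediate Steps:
$Z = -4545$
$h = 1282$ ($h = \left(-4\right) 3 \left(-106\right) + 10 = \left(-12\right) \left(-106\right) + 10 = 1272 + 10 = 1282$)
$\sqrt{Z + h} = \sqrt{-4545 + 1282} = \sqrt{-3263} = i \sqrt{3263}$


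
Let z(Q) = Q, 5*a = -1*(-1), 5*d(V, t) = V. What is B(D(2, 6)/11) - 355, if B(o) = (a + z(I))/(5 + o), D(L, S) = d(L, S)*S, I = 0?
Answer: -101874/287 ≈ -354.96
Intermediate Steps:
d(V, t) = V/5
D(L, S) = L*S/5 (D(L, S) = (L/5)*S = L*S/5)
a = 1/5 (a = (-1*(-1))/5 = (1/5)*1 = 1/5 ≈ 0.20000)
B(o) = 1/(5*(5 + o)) (B(o) = (1/5 + 0)/(5 + o) = 1/(5*(5 + o)))
B(D(2, 6)/11) - 355 = 1/(5*(5 + ((1/5)*2*6)/11)) - 355 = 1/(5*(5 + (12/5)*(1/11))) - 355 = 1/(5*(5 + 12/55)) - 355 = 1/(5*(287/55)) - 355 = (1/5)*(55/287) - 355 = 11/287 - 355 = -101874/287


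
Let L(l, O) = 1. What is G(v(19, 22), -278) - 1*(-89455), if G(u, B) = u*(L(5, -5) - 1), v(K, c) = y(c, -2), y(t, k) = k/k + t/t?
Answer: 89455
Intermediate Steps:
y(t, k) = 2 (y(t, k) = 1 + 1 = 2)
v(K, c) = 2
G(u, B) = 0 (G(u, B) = u*(1 - 1) = u*0 = 0)
G(v(19, 22), -278) - 1*(-89455) = 0 - 1*(-89455) = 0 + 89455 = 89455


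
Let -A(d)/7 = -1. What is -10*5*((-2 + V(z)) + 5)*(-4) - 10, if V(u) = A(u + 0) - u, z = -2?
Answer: 2390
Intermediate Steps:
A(d) = 7 (A(d) = -7*(-1) = 7)
V(u) = 7 - u
-10*5*((-2 + V(z)) + 5)*(-4) - 10 = -10*5*((-2 + (7 - 1*(-2))) + 5)*(-4) - 10 = -10*5*((-2 + (7 + 2)) + 5)*(-4) - 10 = -10*5*((-2 + 9) + 5)*(-4) - 10 = -10*5*(7 + 5)*(-4) - 10 = -10*5*12*(-4) - 10 = -600*(-4) - 10 = -10*(-240) - 10 = 2400 - 10 = 2390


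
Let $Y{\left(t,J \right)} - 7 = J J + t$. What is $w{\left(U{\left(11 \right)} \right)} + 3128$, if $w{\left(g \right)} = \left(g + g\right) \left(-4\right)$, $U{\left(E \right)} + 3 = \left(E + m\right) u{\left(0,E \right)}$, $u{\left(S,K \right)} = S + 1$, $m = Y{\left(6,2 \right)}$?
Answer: $2928$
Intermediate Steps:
$Y{\left(t,J \right)} = 7 + t + J^{2}$ ($Y{\left(t,J \right)} = 7 + \left(J J + t\right) = 7 + \left(J^{2} + t\right) = 7 + \left(t + J^{2}\right) = 7 + t + J^{2}$)
$m = 17$ ($m = 7 + 6 + 2^{2} = 7 + 6 + 4 = 17$)
$u{\left(S,K \right)} = 1 + S$
$U{\left(E \right)} = 14 + E$ ($U{\left(E \right)} = -3 + \left(E + 17\right) \left(1 + 0\right) = -3 + \left(17 + E\right) 1 = -3 + \left(17 + E\right) = 14 + E$)
$w{\left(g \right)} = - 8 g$ ($w{\left(g \right)} = 2 g \left(-4\right) = - 8 g$)
$w{\left(U{\left(11 \right)} \right)} + 3128 = - 8 \left(14 + 11\right) + 3128 = \left(-8\right) 25 + 3128 = -200 + 3128 = 2928$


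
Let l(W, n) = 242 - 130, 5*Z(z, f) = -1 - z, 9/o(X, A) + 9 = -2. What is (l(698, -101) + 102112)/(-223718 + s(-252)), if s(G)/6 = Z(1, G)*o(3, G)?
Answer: -2811160/6152191 ≈ -0.45694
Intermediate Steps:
o(X, A) = -9/11 (o(X, A) = 9/(-9 - 2) = 9/(-11) = 9*(-1/11) = -9/11)
Z(z, f) = -1/5 - z/5 (Z(z, f) = (-1 - z)/5 = -1/5 - z/5)
s(G) = 108/55 (s(G) = 6*((-1/5 - 1/5*1)*(-9/11)) = 6*((-1/5 - 1/5)*(-9/11)) = 6*(-2/5*(-9/11)) = 6*(18/55) = 108/55)
l(W, n) = 112
(l(698, -101) + 102112)/(-223718 + s(-252)) = (112 + 102112)/(-223718 + 108/55) = 102224/(-12304382/55) = 102224*(-55/12304382) = -2811160/6152191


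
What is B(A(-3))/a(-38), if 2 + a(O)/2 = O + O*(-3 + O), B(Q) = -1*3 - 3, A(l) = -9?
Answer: -1/506 ≈ -0.0019763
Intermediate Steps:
B(Q) = -6 (B(Q) = -3 - 3 = -6)
a(O) = -4 + 2*O + 2*O*(-3 + O) (a(O) = -4 + 2*(O + O*(-3 + O)) = -4 + (2*O + 2*O*(-3 + O)) = -4 + 2*O + 2*O*(-3 + O))
B(A(-3))/a(-38) = -6/(-4 - 4*(-38) + 2*(-38)**2) = -6/(-4 + 152 + 2*1444) = -6/(-4 + 152 + 2888) = -6/3036 = -6*1/3036 = -1/506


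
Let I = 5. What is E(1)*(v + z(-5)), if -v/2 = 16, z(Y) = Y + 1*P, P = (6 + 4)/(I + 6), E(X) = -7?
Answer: 2779/11 ≈ 252.64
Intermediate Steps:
P = 10/11 (P = (6 + 4)/(5 + 6) = 10/11 ≈ 0.90909)
z(Y) = 10/11 + Y (z(Y) = Y + 1*(10/11) = Y + 10/11 = 10/11 + Y)
v = -32 (v = -2*16 = -32)
E(1)*(v + z(-5)) = -7*(-32 + (10/11 - 5)) = -7*(-32 - 45/11) = -7*(-397/11) = 2779/11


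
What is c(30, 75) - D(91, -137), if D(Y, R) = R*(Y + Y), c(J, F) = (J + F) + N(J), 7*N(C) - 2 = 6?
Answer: 175281/7 ≈ 25040.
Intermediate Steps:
N(C) = 8/7 (N(C) = 2/7 + (⅐)*6 = 2/7 + 6/7 = 8/7)
c(J, F) = 8/7 + F + J (c(J, F) = (J + F) + 8/7 = (F + J) + 8/7 = 8/7 + F + J)
D(Y, R) = 2*R*Y (D(Y, R) = R*(2*Y) = 2*R*Y)
c(30, 75) - D(91, -137) = (8/7 + 75 + 30) - 2*(-137)*91 = 743/7 - 1*(-24934) = 743/7 + 24934 = 175281/7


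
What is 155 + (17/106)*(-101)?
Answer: 14713/106 ≈ 138.80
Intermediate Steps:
155 + (17/106)*(-101) = 155 - 1717/106 = 14713/106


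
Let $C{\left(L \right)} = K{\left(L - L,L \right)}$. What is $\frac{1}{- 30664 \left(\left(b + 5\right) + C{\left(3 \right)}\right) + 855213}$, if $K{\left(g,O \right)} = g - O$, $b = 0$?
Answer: $\frac{1}{793885} \approx 1.2596 \cdot 10^{-6}$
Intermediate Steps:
$C{\left(L \right)} = - L$ ($C{\left(L \right)} = \left(L - L\right) - L = 0 - L = - L$)
$\frac{1}{- 30664 \left(\left(b + 5\right) + C{\left(3 \right)}\right) + 855213} = \frac{1}{- 30664 \left(\left(0 + 5\right) - 3\right) + 855213} = \frac{1}{- 30664 \left(5 - 3\right) + 855213} = \frac{1}{\left(-30664\right) 2 + 855213} = \frac{1}{-61328 + 855213} = \frac{1}{793885}$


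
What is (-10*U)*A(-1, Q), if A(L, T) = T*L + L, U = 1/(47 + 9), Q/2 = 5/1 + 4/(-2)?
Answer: 5/4 ≈ 1.2500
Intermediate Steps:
Q = 6 (Q = 2*(5/1 + 4/(-2)) = 2*(5*1 + 4*(-1/2)) = 2*(5 - 2) = 2*3 = 6)
U = 1/56 ≈ 0.017857
A(L, T) = L + L*T (A(L, T) = L*T + L = L + L*T)
(-10*U)*A(-1, Q) = (-10*1/56)*(-(1 + 6)) = -(-5)*7/28 = -5/28*(-7) = 5/4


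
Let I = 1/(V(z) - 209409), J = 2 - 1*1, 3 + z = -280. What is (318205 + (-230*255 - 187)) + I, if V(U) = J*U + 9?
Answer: 54385060343/209683 ≈ 2.5937e+5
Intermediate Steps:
z = -283 (z = -3 - 280 = -283)
J = 1 (J = 2 - 1 = 1)
V(U) = 9 + U (V(U) = 1*U + 9 = U + 9 = 9 + U)
I = -1/209683 (I = 1/((9 - 283) - 209409) = 1/(-274 - 209409) = 1/(-209683) = -1/209683 ≈ -4.7691e-6)
(318205 + (-230*255 - 187)) + I = (318205 + (-230*255 - 187)) - 1/209683 = (318205 + (-58650 - 187)) - 1/209683 = (318205 - 58837) - 1/209683 = 259368 - 1/209683 = 54385060343/209683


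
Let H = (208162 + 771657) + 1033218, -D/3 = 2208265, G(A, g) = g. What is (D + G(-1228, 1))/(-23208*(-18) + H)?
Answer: -6624794/2430781 ≈ -2.7254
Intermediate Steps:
D = -6624795 (D = -3*2208265 = -6624795)
H = 2013037 (H = 979819 + 1033218 = 2013037)
(D + G(-1228, 1))/(-23208*(-18) + H) = (-6624795 + 1)/(-23208*(-18) + 2013037) = -6624794/(417744 + 2013037) = -6624794/2430781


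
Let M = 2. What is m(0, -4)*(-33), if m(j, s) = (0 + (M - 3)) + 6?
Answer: -165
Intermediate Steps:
m(j, s) = 5 (m(j, s) = (0 + (2 - 3)) + 6 = (0 - 1) + 6 = -1 + 6 = 5)
m(0, -4)*(-33) = 5*(-33) = -165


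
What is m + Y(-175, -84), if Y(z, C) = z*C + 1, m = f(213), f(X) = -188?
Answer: 14513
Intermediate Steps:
m = -188
Y(z, C) = 1 + C*z (Y(z, C) = C*z + 1 = 1 + C*z)
m + Y(-175, -84) = -188 + (1 - 84*(-175)) = -188 + (1 + 14700) = -188 + 14701 = 14513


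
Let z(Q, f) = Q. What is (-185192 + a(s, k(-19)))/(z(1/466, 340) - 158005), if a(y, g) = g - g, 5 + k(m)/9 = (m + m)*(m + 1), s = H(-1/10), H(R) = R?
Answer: 86299472/73630329 ≈ 1.1721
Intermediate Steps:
s = -⅒ (s = -1/10 = -1*⅒ = -⅒ ≈ -0.10000)
k(m) = -45 + 18*m*(1 + m) (k(m) = -45 + 9*((m + m)*(m + 1)) = -45 + 9*((2*m)*(1 + m)) = -45 + 9*(2*m*(1 + m)) = -45 + 18*m*(1 + m))
a(y, g) = 0
(-185192 + a(s, k(-19)))/(z(1/466, 340) - 158005) = (-185192 + 0)/(1/466 - 158005) = -185192/(1/466 - 158005) = -185192/(-73630329/466) = -185192*(-466/73630329) = 86299472/73630329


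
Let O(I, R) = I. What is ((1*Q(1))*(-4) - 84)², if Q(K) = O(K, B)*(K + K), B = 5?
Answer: 8464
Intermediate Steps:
Q(K) = 2*K² (Q(K) = K*(K + K) = K*(2*K) = 2*K²)
((1*Q(1))*(-4) - 84)² = ((1*(2*1²))*(-4) - 84)² = ((1*(2*1))*(-4) - 84)² = ((1*2)*(-4) - 84)² = (2*(-4) - 84)² = (-8 - 84)² = (-92)² = 8464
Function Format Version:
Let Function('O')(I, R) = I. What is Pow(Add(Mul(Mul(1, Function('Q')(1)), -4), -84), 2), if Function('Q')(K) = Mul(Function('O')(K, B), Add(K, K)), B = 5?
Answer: 8464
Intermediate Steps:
Function('Q')(K) = Mul(2, Pow(K, 2)) (Function('Q')(K) = Mul(K, Add(K, K)) = Mul(K, Mul(2, K)) = Mul(2, Pow(K, 2)))
Pow(Add(Mul(Mul(1, Function('Q')(1)), -4), -84), 2) = Pow(Add(Mul(Mul(1, Mul(2, Pow(1, 2))), -4), -84), 2) = Pow(Add(Mul(Mul(1, Mul(2, 1)), -4), -84), 2) = Pow(Add(Mul(Mul(1, 2), -4), -84), 2) = Pow(Add(Mul(2, -4), -84), 2) = Pow(Add(-8, -84), 2) = Pow(-92, 2) = 8464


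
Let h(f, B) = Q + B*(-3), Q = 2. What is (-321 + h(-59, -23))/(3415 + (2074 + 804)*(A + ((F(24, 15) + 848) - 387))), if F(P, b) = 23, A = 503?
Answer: -250/2844001 ≈ -8.7904e-5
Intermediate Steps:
h(f, B) = 2 - 3*B (h(f, B) = 2 + B*(-3) = 2 - 3*B)
(-321 + h(-59, -23))/(3415 + (2074 + 804)*(A + ((F(24, 15) + 848) - 387))) = (-321 + (2 - 3*(-23)))/(3415 + (2074 + 804)*(503 + ((23 + 848) - 387))) = (-321 + (2 + 69))/(3415 + 2878*(503 + (871 - 387))) = (-321 + 71)/(3415 + 2878*(503 + 484)) = -250/(3415 + 2878*987) = -250/(3415 + 2840586) = -250/2844001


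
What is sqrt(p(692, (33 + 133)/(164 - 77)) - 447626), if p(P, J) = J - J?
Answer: I*sqrt(447626) ≈ 669.05*I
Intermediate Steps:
p(P, J) = 0
sqrt(p(692, (33 + 133)/(164 - 77)) - 447626) = sqrt(0 - 447626) = sqrt(-447626) = I*sqrt(447626)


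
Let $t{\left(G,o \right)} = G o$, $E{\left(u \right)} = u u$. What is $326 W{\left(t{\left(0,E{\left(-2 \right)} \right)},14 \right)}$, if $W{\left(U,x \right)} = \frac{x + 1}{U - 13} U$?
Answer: $0$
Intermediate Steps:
$E{\left(u \right)} = u^{2}$
$W{\left(U,x \right)} = \frac{U \left(1 + x\right)}{-13 + U}$ ($W{\left(U,x \right)} = \frac{1 + x}{-13 + U} U = \frac{U \left(1 + x\right)}{-13 + U}$)
$326 W{\left(t{\left(0,E{\left(-2 \right)} \right)},14 \right)} = 326 \frac{0 \left(-2\right)^{2} \left(1 + 14\right)}{-13 + 0 \left(-2\right)^{2}} = 326 \cdot 0 \cdot 4 \frac{1}{-13 + 0 \cdot 4} \cdot 15 = 326 \cdot 0 \frac{1}{-13 + 0} \cdot 15 = 326 \cdot 0 \frac{1}{-13} \cdot 15 = 326 \cdot 0 \left(- \frac{1}{13}\right) 15 = 326 \cdot 0 = 0$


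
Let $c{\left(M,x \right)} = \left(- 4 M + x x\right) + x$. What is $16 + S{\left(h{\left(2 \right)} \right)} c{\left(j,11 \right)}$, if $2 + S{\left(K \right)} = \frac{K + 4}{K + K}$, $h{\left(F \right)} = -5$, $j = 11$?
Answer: $- \frac{756}{5} \approx -151.2$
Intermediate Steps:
$S{\left(K \right)} = -2 + \frac{4 + K}{2 K}$ ($S{\left(K \right)} = -2 + \frac{K + 4}{K + K} = -2 + \frac{4 + K}{2 K}$)
$c{\left(M,x \right)} = x + x^{2} - 4 M$ ($c{\left(M,x \right)} = \left(- 4 M + x^{2}\right) + x = \left(x^{2} - 4 M\right) + x = x + x^{2} - 4 M$)
$16 + S{\left(h{\left(2 \right)} \right)} c{\left(j,11 \right)} = 16 + \left(- \frac{3}{2} + \frac{2}{-5}\right) \left(11 + 11^{2} - 44\right) = 16 + \left(- \frac{3}{2} + 2 \left(- \frac{1}{5}\right)\right) \left(11 + 121 - 44\right) = 16 + \left(- \frac{3}{2} - \frac{2}{5}\right) 88 = 16 - \frac{836}{5} = - \frac{756}{5}$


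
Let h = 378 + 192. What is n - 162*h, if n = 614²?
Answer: 284656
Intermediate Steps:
n = 376996
h = 570
n - 162*h = 376996 - 162*570 = 376996 - 1*92340 = 376996 - 92340 = 284656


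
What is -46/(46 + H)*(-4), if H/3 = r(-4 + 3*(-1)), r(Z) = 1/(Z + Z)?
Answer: 2576/641 ≈ 4.0187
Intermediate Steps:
r(Z) = 1/(2*Z)
H = -3/14 (H = 3*(1/(2*(-4 + 3*(-1)))) = 3*(1/(2*(-4 - 3))) = 3*((½)/(-7)) = 3*((½)*(-⅐)) = 3*(-1/14) = -3/14 ≈ -0.21429)
-46/(46 + H)*(-4) = -46/(46 - 3/14)*(-4) = -46/(641/14)*(-4) = -(14/641)*46*(-4) = -644*(-4)/641 = -1*(-2576/641) = 2576/641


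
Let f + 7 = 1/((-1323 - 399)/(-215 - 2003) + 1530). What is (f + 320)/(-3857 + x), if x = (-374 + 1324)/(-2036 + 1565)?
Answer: -83423459084/1028536337569 ≈ -0.081109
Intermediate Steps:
f = -11882308/1697631 (f = -7 + 1/((-1323 - 399)/(-215 - 2003) + 1530) = -7 + 1/(-1722/(-2218) + 1530) = -7 + 1/(-1722*(-1/2218) + 1530) = -7 + 1/(861/1109 + 1530) = -7 + 1/(1697631/1109) = -7 + 1109/1697631 = -11882308/1697631 ≈ -6.9993)
x = -950/471 (x = 950/(-471) = 950*(-1/471) = -950/471 ≈ -2.0170)
(f + 320)/(-3857 + x) = (-11882308/1697631 + 320)/(-3857 - 950/471) = 531359612/(1697631*(-1817597/471)) = (531359612/1697631)*(-471/1817597) = -83423459084/1028536337569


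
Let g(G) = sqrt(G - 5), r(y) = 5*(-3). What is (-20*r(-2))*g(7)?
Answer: 300*sqrt(2) ≈ 424.26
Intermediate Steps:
r(y) = -15
g(G) = sqrt(-5 + G)
(-20*r(-2))*g(7) = (-20*(-15))*sqrt(-5 + 7) = 300*sqrt(2)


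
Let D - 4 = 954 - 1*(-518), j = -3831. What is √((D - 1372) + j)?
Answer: I*√3727 ≈ 61.049*I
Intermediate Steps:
D = 1476 (D = 4 + (954 - 1*(-518)) = 4 + (954 + 518) = 4 + 1472 = 1476)
√((D - 1372) + j) = √((1476 - 1372) - 3831) = √(104 - 3831) = √(-3727) = I*√3727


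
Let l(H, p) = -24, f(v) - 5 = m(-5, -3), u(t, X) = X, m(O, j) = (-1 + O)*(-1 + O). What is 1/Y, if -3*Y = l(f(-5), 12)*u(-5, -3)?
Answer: -1/24 ≈ -0.041667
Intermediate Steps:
m(O, j) = (-1 + O)²
f(v) = 41 (f(v) = 5 + (-1 - 5)² = 5 + (-6)² = 5 + 36 = 41)
Y = -24 (Y = -(-8)*(-3) = -⅓*72 = -24)
1/Y = 1/(-24) = -1/24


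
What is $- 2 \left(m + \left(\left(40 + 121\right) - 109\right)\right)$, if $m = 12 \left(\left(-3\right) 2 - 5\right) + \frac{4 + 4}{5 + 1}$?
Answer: $\frac{472}{3} \approx 157.33$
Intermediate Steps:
$m = - \frac{392}{3}$ ($m = 12 \left(-6 - 5\right) + \frac{8}{6} = 12 \left(-11\right) + 8 \cdot \frac{1}{6} = -132 + \frac{4}{3} = - \frac{392}{3} \approx -130.67$)
$- 2 \left(m + \left(\left(40 + 121\right) - 109\right)\right) = - 2 \left(- \frac{392}{3} + \left(\left(40 + 121\right) - 109\right)\right) = - 2 \left(- \frac{392}{3} + \left(161 - 109\right)\right) = - 2 \left(- \frac{392}{3} + 52\right) = \left(-2\right) \left(- \frac{236}{3}\right) = \frac{472}{3}$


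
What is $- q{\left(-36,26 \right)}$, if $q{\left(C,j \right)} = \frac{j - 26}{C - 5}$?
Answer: $0$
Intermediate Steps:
$q{\left(C,j \right)} = \frac{-26 + j}{-5 + C}$
$- q{\left(-36,26 \right)} = - \frac{-26 + 26}{-5 - 36} = - \frac{0}{-41} = - \frac{\left(-1\right) 0}{41} = \left(-1\right) 0 = 0$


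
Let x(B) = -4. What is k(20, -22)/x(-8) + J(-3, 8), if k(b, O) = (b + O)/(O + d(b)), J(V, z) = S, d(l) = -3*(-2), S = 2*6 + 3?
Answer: 479/32 ≈ 14.969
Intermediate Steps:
S = 15 (S = 12 + 3 = 15)
d(l) = 6
J(V, z) = 15
k(b, O) = (O + b)/(6 + O) (k(b, O) = (b + O)/(O + 6) = (O + b)/(6 + O))
k(20, -22)/x(-8) + J(-3, 8) = ((-22 + 20)/(6 - 22))/(-4) + 15 = (-2/(-16))*(-1/4) + 15 = -1/16*(-2)*(-1/4) + 15 = (1/8)*(-1/4) + 15 = -1/32 + 15 = 479/32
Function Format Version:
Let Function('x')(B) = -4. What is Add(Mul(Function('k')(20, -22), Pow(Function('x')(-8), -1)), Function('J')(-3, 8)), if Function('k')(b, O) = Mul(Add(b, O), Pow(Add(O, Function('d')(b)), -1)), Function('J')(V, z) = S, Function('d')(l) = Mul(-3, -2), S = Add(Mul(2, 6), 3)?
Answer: Rational(479, 32) ≈ 14.969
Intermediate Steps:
S = 15 (S = Add(12, 3) = 15)
Function('d')(l) = 6
Function('J')(V, z) = 15
Function('k')(b, O) = Mul(Pow(Add(6, O), -1), Add(O, b)) (Function('k')(b, O) = Mul(Add(b, O), Pow(Add(O, 6), -1)) = Mul(Add(O, b), Pow(Add(6, O), -1)) = Mul(Pow(Add(6, O), -1), Add(O, b)))
Add(Mul(Function('k')(20, -22), Pow(Function('x')(-8), -1)), Function('J')(-3, 8)) = Add(Mul(Mul(Pow(Add(6, -22), -1), Add(-22, 20)), Pow(-4, -1)), 15) = Add(Mul(Mul(Pow(-16, -1), -2), Rational(-1, 4)), 15) = Add(Mul(Mul(Rational(-1, 16), -2), Rational(-1, 4)), 15) = Add(Mul(Rational(1, 8), Rational(-1, 4)), 15) = Add(Rational(-1, 32), 15) = Rational(479, 32)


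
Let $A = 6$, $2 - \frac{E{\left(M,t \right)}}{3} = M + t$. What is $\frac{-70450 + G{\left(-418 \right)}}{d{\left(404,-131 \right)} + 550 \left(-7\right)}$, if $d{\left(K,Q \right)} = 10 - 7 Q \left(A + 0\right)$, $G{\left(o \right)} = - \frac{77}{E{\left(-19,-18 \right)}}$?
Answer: $- \frac{8242727}{194454} \approx -42.389$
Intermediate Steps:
$E{\left(M,t \right)} = 6 - 3 M - 3 t$ ($E{\left(M,t \right)} = 6 - 3 \left(M + t\right) = 6 - \left(3 M + 3 t\right) = 6 - 3 M - 3 t$)
$G{\left(o \right)} = - \frac{77}{117}$ ($G{\left(o \right)} = - \frac{77}{6 - -57 - -54} = - \frac{77}{6 + 57 + 54} = - \frac{77}{117}$)
$d{\left(K,Q \right)} = 10 - 42 Q$ ($d{\left(K,Q \right)} = 10 - 7 Q \left(6 + 0\right) = 10 - 7 Q 6 = 10 - 7 \cdot 6 Q = 10 - 42 Q$)
$\frac{-70450 + G{\left(-418 \right)}}{d{\left(404,-131 \right)} + 550 \left(-7\right)} = \frac{-70450 - \frac{77}{117}}{\left(10 - -5502\right) + 550 \left(-7\right)} = - \frac{8242727}{117 \left(\left(10 + 5502\right) - 3850\right)} = - \frac{8242727}{117 \left(5512 - 3850\right)} = - \frac{8242727}{117 \cdot 1662} = \left(- \frac{8242727}{117}\right) \frac{1}{1662} = - \frac{8242727}{194454}$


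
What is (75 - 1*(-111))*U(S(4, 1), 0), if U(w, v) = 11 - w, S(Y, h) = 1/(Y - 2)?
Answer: 1953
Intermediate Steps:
S(Y, h) = 1/(-2 + Y)
(75 - 1*(-111))*U(S(4, 1), 0) = (75 - 1*(-111))*(11 - 1/(-2 + 4)) = (75 + 111)*(11 - 1/2) = 186*(11 - 1*½) = 186*(11 - ½) = 186*(21/2) = 1953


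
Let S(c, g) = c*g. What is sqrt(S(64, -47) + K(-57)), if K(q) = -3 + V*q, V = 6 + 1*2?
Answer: I*sqrt(3467) ≈ 58.881*I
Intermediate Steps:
V = 8 (V = 6 + 2 = 8)
K(q) = -3 + 8*q
sqrt(S(64, -47) + K(-57)) = sqrt(64*(-47) + (-3 + 8*(-57))) = sqrt(-3008 + (-3 - 456)) = sqrt(-3008 - 459) = sqrt(-3467) = I*sqrt(3467)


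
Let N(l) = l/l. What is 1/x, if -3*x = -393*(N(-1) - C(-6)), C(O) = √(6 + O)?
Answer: 1/131 ≈ 0.0076336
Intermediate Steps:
N(l) = 1
x = 131 (x = -(-131)*(1 - √(6 - 6)) = -(-131)*(1 - √0) = -(-131)*(1 - 1*0) = -(-131)*(1 + 0) = -(-131) = -⅓*(-393) = 131)
1/x = 1/131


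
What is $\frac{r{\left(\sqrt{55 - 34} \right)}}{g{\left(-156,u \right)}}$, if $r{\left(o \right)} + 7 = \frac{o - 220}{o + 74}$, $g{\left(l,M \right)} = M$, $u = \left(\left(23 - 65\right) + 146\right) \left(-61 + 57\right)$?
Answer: $\frac{27243}{1134640} - \frac{147 \sqrt{21}}{1134640} \approx 0.023417$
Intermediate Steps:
$u = -416$ ($u = \left(\left(23 - 65\right) + 146\right) \left(-4\right) = \left(-42 + 146\right) \left(-4\right) = 104 \left(-4\right) = -416$)
$r{\left(o \right)} = -7 + \frac{-220 + o}{74 + o}$ ($r{\left(o \right)} = -7 + \frac{o - 220}{o + 74} = -7 + \frac{-220 + o}{74 + o}$)
$\frac{r{\left(\sqrt{55 - 34} \right)}}{g{\left(-156,u \right)}} = \frac{6 \frac{1}{74 + \sqrt{55 - 34}} \left(-123 - \sqrt{55 - 34}\right)}{-416} = \frac{6 \left(-123 - \sqrt{21}\right)}{74 + \sqrt{21}} \left(- \frac{1}{416}\right) = - \frac{3 \left(-123 - \sqrt{21}\right)}{208 \left(74 + \sqrt{21}\right)}$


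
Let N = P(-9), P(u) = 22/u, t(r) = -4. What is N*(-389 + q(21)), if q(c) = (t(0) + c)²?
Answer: 2200/9 ≈ 244.44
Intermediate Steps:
q(c) = (-4 + c)²
N = -22/9 (N = 22/(-9) = 22*(-⅑) = -22/9 ≈ -2.4444)
N*(-389 + q(21)) = -22*(-389 + (-4 + 21)²)/9 = -22*(-389 + 17²)/9 = -22*(-389 + 289)/9 = -22/9*(-100) = 2200/9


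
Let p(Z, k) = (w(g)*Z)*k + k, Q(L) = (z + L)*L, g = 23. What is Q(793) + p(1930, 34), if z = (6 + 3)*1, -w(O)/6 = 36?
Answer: -13537900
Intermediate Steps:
w(O) = -216 (w(O) = -6*36 = -216)
z = 9 (z = 9*1 = 9)
Q(L) = L*(9 + L) (Q(L) = (9 + L)*L = L*(9 + L))
p(Z, k) = k - 216*Z*k (p(Z, k) = (-216*Z)*k + k = -216*Z*k + k = k - 216*Z*k)
Q(793) + p(1930, 34) = 793*(9 + 793) + 34*(1 - 216*1930) = 793*802 + 34*(1 - 416880) = 635986 + 34*(-416879) = 635986 - 14173886 = -13537900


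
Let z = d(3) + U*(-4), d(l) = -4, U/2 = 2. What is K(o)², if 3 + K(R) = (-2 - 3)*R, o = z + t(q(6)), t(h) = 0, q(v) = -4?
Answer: 9409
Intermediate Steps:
U = 4 (U = 2*2 = 4)
z = -20 (z = -4 + 4*(-4) = -4 - 16 = -20)
o = -20 (o = -20 + 0 = -20)
K(R) = -3 - 5*R (K(R) = -3 + (-2 - 3)*R = -3 - 5*R)
K(o)² = (-3 - 5*(-20))² = (-3 + 100)² = 97² = 9409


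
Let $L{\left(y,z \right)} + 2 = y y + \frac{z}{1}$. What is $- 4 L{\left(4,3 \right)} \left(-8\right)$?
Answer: $544$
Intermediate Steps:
$L{\left(y,z \right)} = -2 + z + y^{2}$ ($L{\left(y,z \right)} = -2 + \left(y y + \frac{z}{1}\right) = -2 + \left(y^{2} + z 1\right) = -2 + \left(y^{2} + z\right) = -2 + \left(z + y^{2}\right) = -2 + z + y^{2}$)
$- 4 L{\left(4,3 \right)} \left(-8\right) = - 4 \left(-2 + 3 + 4^{2}\right) \left(-8\right) = - 4 \left(-2 + 3 + 16\right) \left(-8\right) = \left(-4\right) 17 \left(-8\right) = \left(-68\right) \left(-8\right) = 544$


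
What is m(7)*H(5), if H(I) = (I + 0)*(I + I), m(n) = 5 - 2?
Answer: 150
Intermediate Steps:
m(n) = 3
H(I) = 2*I**2 (H(I) = I*(2*I) = 2*I**2)
m(7)*H(5) = 3*(2*5**2) = 3*(2*25) = 3*50 = 150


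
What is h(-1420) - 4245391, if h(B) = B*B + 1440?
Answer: -2227551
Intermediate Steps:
h(B) = 1440 + B² (h(B) = B² + 1440 = 1440 + B²)
h(-1420) - 4245391 = (1440 + (-1420)²) - 4245391 = (1440 + 2016400) - 4245391 = 2017840 - 4245391 = -2227551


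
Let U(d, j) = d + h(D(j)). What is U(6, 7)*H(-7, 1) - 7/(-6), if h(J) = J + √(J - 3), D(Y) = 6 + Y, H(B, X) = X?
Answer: 121/6 + √10 ≈ 23.329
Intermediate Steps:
h(J) = J + √(-3 + J)
U(d, j) = 6 + d + j + √(3 + j) (U(d, j) = d + ((6 + j) + √(-3 + (6 + j))) = d + ((6 + j) + √(3 + j)) = d + (6 + j + √(3 + j)) = 6 + d + j + √(3 + j))
U(6, 7)*H(-7, 1) - 7/(-6) = (6 + 6 + 7 + √(3 + 7))*1 - 7/(-6) = (6 + 6 + 7 + √10)*1 - 7*(-⅙) = (19 + √10)*1 + 7/6 = (19 + √10) + 7/6 = 121/6 + √10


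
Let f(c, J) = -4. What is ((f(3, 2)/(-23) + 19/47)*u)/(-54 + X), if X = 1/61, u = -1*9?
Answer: 343125/3559733 ≈ 0.096391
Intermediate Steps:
u = -9
X = 1/61 ≈ 0.016393
((f(3, 2)/(-23) + 19/47)*u)/(-54 + X) = ((-4/(-23) + 19/47)*(-9))/(-54 + 1/61) = ((-4*(-1/23) + 19*(1/47))*(-9))/(-3293/61) = ((4/23 + 19/47)*(-9))*(-61/3293) = ((625/1081)*(-9))*(-61/3293) = -5625/1081*(-61/3293) = 343125/3559733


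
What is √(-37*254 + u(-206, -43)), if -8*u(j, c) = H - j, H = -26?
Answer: I*√37682/2 ≈ 97.059*I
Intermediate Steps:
u(j, c) = 13/4 + j/8 (u(j, c) = -(-26 - j)/8 = 13/4 + j/8)
√(-37*254 + u(-206, -43)) = √(-37*254 + (13/4 + (⅛)*(-206))) = √(-9398 + (13/4 - 103/4)) = √(-9398 - 45/2) = √(-18841/2) = I*√37682/2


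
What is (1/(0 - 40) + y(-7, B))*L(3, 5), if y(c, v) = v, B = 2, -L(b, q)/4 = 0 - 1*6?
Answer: 237/5 ≈ 47.400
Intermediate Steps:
L(b, q) = 24 (L(b, q) = -4*(0 - 1*6) = -4*(0 - 6) = -4*(-6) = 24)
(1/(0 - 40) + y(-7, B))*L(3, 5) = (1/(0 - 40) + 2)*24 = (1/(-40) + 2)*24 = (-1/40 + 2)*24 = (79/40)*24 = 237/5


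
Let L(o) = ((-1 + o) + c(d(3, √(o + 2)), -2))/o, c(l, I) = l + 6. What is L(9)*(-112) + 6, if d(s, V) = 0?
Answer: -1514/9 ≈ -168.22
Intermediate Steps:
c(l, I) = 6 + l
L(o) = (5 + o)/o (L(o) = ((-1 + o) + (6 + 0))/o = ((-1 + o) + 6)/o = (5 + o)/o)
L(9)*(-112) + 6 = ((5 + 9)/9)*(-112) + 6 = ((⅑)*14)*(-112) + 6 = (14/9)*(-112) + 6 = -1568/9 + 6 = -1514/9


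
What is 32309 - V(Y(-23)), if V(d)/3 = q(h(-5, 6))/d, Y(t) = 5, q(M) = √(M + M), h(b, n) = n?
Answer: 32309 - 6*√3/5 ≈ 32307.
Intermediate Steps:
q(M) = √2*√M (q(M) = √(2*M) = √2*√M)
V(d) = 6*√3/d (V(d) = 3*((√2*√6)/d) = 3*((2*√3)/d) = 3*(2*√3/d) = 6*√3/d)
32309 - V(Y(-23)) = 32309 - 6*√3/5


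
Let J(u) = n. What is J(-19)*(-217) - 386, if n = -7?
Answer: 1133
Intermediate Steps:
J(u) = -7
J(-19)*(-217) - 386 = -7*(-217) - 386 = 1519 - 386 = 1133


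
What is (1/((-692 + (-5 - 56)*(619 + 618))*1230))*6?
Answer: -1/15610545 ≈ -6.4059e-8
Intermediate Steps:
(1/((-692 + (-5 - 56)*(619 + 618))*1230))*6 = ((1/1230)/(-692 - 61*1237))*6 = ((1/1230)/(-692 - 75457))*6 = ((1/1230)/(-76149))*6 = -1/76149*1/1230*6 = -1/93663270*6 = -1/15610545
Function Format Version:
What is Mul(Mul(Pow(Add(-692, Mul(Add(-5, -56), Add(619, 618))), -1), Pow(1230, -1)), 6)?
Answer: Rational(-1, 15610545) ≈ -6.4059e-8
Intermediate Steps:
Mul(Mul(Pow(Add(-692, Mul(Add(-5, -56), Add(619, 618))), -1), Pow(1230, -1)), 6) = Mul(Mul(Pow(Add(-692, Mul(-61, 1237)), -1), Rational(1, 1230)), 6) = Mul(Mul(Pow(Add(-692, -75457), -1), Rational(1, 1230)), 6) = Mul(Mul(Pow(-76149, -1), Rational(1, 1230)), 6) = Mul(Mul(Rational(-1, 76149), Rational(1, 1230)), 6) = Mul(Rational(-1, 93663270), 6) = Rational(-1, 15610545)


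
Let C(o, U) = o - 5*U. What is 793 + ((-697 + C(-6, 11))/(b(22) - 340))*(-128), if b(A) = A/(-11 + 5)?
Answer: 526511/1031 ≈ 510.68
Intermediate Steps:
b(A) = -A/6 (b(A) = A/(-6) = -A/6)
793 + ((-697 + C(-6, 11))/(b(22) - 340))*(-128) = 793 + ((-697 + (-6 - 5*11))/(-1/6*22 - 340))*(-128) = 793 + ((-697 + (-6 - 55))/(-11/3 - 340))*(-128) = 793 + ((-697 - 61)/(-1031/3))*(-128) = 793 - 758*(-3/1031)*(-128) = 793 + (2274/1031)*(-128) = 793 - 291072/1031 = 526511/1031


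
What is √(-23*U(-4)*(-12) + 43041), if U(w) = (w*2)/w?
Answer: √43593 ≈ 208.79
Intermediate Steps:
U(w) = 2 (U(w) = (2*w)/w = 2)
√(-23*U(-4)*(-12) + 43041) = √(-23*2*(-12) + 43041) = √(-46*(-12) + 43041) = √(552 + 43041) = √43593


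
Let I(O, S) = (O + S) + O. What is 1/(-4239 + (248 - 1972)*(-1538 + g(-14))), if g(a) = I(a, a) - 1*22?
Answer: 1/2757609 ≈ 3.6263e-7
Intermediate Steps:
I(O, S) = S + 2*O
g(a) = -22 + 3*a (g(a) = (a + 2*a) - 1*22 = 3*a - 22 = -22 + 3*a)
1/(-4239 + (248 - 1972)*(-1538 + g(-14))) = 1/(-4239 + (248 - 1972)*(-1538 + (-22 + 3*(-14)))) = 1/(-4239 - 1724*(-1538 + (-22 - 42))) = 1/(-4239 - 1724*(-1538 - 64)) = 1/(-4239 - 1724*(-1602)) = 1/(-4239 + 2761848) = 1/2757609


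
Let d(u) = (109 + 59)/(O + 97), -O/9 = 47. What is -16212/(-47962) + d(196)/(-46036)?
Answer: 15207092103/44987564627 ≈ 0.33803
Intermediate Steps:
O = -423 (O = -9*47 = -423)
d(u) = -84/163 (d(u) = (109 + 59)/(-423 + 97) = 168/(-326) = 168*(-1/326) = -84/163)
-16212/(-47962) + d(196)/(-46036) = -16212/(-47962) - 84/163/(-46036) = -16212*(-1/47962) - 84/163*(-1/46036) = 8106/23981 + 21/1875967 = 15207092103/44987564627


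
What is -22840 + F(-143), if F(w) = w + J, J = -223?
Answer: -23206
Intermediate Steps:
F(w) = -223 + w (F(w) = w - 223 = -223 + w)
-22840 + F(-143) = -22840 + (-223 - 143) = -22840 - 366 = -23206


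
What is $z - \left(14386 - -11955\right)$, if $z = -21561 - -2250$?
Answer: $-45652$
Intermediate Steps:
$z = -19311$ ($z = -21561 + 2250 = -19311$)
$z - \left(14386 - -11955\right) = -19311 - \left(14386 - -11955\right) = -19311 - \left(14386 + 11955\right) = -19311 - 26341 = -45652$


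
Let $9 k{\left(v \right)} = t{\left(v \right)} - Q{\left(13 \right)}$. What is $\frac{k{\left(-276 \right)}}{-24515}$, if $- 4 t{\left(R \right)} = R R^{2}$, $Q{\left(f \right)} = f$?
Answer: $- \frac{5256131}{220635} \approx -23.823$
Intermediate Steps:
$t{\left(R \right)} = - \frac{R^{3}}{4}$ ($t{\left(R \right)} = - \frac{R R^{2}}{4} = - \frac{R^{3}}{4}$)
$k{\left(v \right)} = - \frac{13}{9} - \frac{v^{3}}{36}$ ($k{\left(v \right)} = \frac{- \frac{v^{3}}{4} - 13}{9} = \frac{-13 - \frac{v^{3}}{4}}{9} = - \frac{13}{9} - \frac{v^{3}}{36}$)
$\frac{k{\left(-276 \right)}}{-24515} = \frac{- \frac{13}{9} - \frac{\left(-276\right)^{3}}{36}}{-24515} = \left(- \frac{13}{9} - -584016\right) \left(- \frac{1}{24515}\right) = \left(- \frac{13}{9} + 584016\right) \left(- \frac{1}{24515}\right) = \frac{5256131}{9} \left(- \frac{1}{24515}\right) = - \frac{5256131}{220635}$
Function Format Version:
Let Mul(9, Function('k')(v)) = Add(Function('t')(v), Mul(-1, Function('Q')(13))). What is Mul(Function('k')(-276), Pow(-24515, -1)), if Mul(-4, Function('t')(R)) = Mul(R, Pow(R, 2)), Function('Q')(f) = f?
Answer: Rational(-5256131, 220635) ≈ -23.823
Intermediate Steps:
Function('t')(R) = Mul(Rational(-1, 4), Pow(R, 3)) (Function('t')(R) = Mul(Rational(-1, 4), Mul(R, Pow(R, 2))) = Mul(Rational(-1, 4), Pow(R, 3)))
Function('k')(v) = Add(Rational(-13, 9), Mul(Rational(-1, 36), Pow(v, 3))) (Function('k')(v) = Mul(Rational(1, 9), Add(Mul(Rational(-1, 4), Pow(v, 3)), Mul(-1, 13))) = Mul(Rational(1, 9), Add(Mul(Rational(-1, 4), Pow(v, 3)), -13)) = Mul(Rational(1, 9), Add(-13, Mul(Rational(-1, 4), Pow(v, 3)))) = Add(Rational(-13, 9), Mul(Rational(-1, 36), Pow(v, 3))))
Mul(Function('k')(-276), Pow(-24515, -1)) = Mul(Add(Rational(-13, 9), Mul(Rational(-1, 36), Pow(-276, 3))), Pow(-24515, -1)) = Mul(Add(Rational(-13, 9), Mul(Rational(-1, 36), -21024576)), Rational(-1, 24515)) = Mul(Add(Rational(-13, 9), 584016), Rational(-1, 24515)) = Mul(Rational(5256131, 9), Rational(-1, 24515)) = Rational(-5256131, 220635)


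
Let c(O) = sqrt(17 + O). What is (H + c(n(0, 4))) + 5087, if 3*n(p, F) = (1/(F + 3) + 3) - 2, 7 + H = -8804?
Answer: -3724 + sqrt(7665)/21 ≈ -3719.8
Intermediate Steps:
H = -8811 (H = -7 - 8804 = -8811)
n(p, F) = 1/3 + 1/(3*(3 + F)) (n(p, F) = ((1/(F + 3) + 3) - 2)/3 = ((1/(3 + F) + 3) - 2)/3 = ((3 + 1/(3 + F)) - 2)/3 = (1 + 1/(3 + F))/3 = 1/3 + 1/(3*(3 + F)))
(H + c(n(0, 4))) + 5087 = (-8811 + sqrt(17 + (4 + 4)/(3*(3 + 4)))) + 5087 = (-8811 + sqrt(17 + (1/3)*8/7)) + 5087 = (-8811 + sqrt(17 + (1/3)*(1/7)*8)) + 5087 = (-8811 + sqrt(17 + 8/21)) + 5087 = (-8811 + sqrt(365/21)) + 5087 = (-8811 + sqrt(7665)/21) + 5087 = -3724 + sqrt(7665)/21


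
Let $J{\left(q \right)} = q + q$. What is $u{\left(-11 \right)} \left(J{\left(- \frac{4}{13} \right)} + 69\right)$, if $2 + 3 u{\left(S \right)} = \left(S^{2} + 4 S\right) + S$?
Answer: $\frac{56896}{39} \approx 1458.9$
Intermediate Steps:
$J{\left(q \right)} = 2 q$
$u{\left(S \right)} = - \frac{2}{3} + \frac{S^{2}}{3} + \frac{5 S}{3}$ ($u{\left(S \right)} = - \frac{2}{3} + \frac{\left(S^{2} + 4 S\right) + S}{3} = - \frac{2}{3} + \frac{S^{2} + 5 S}{3} = - \frac{2}{3} + \left(\frac{S^{2}}{3} + \frac{5 S}{3}\right) = - \frac{2}{3} + \frac{S^{2}}{3} + \frac{5 S}{3}$)
$u{\left(-11 \right)} \left(J{\left(- \frac{4}{13} \right)} + 69\right) = \left(- \frac{2}{3} + \frac{\left(-11\right)^{2}}{3} + \frac{5}{3} \left(-11\right)\right) \left(2 \left(- \frac{4}{13}\right) + 69\right) = \left(- \frac{2}{3} + \frac{1}{3} \cdot 121 - \frac{55}{3}\right) \left(2 \left(\left(-4\right) \frac{1}{13}\right) + 69\right) = \left(- \frac{2}{3} + \frac{121}{3} - \frac{55}{3}\right) \left(2 \left(- \frac{4}{13}\right) + 69\right) = \frac{64 \left(- \frac{8}{13} + 69\right)}{3} = \frac{64}{3} \cdot \frac{889}{13} = \frac{56896}{39}$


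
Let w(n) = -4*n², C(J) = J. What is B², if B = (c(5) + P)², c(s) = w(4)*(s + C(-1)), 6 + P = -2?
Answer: 4857532416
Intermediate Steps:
P = -8 (P = -6 - 2 = -8)
c(s) = 64 - 64*s (c(s) = (-4*4²)*(s - 1) = (-4*16)*(-1 + s) = -64*(-1 + s) = 64 - 64*s)
B = 69696 (B = ((64 - 64*5) - 8)² = ((64 - 320) - 8)² = (-256 - 8)² = (-264)² = 69696)
B² = 69696² = 4857532416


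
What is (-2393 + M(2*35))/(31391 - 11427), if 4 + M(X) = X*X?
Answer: 2503/19964 ≈ 0.12538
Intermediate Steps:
M(X) = -4 + X² (M(X) = -4 + X*X = -4 + X²)
(-2393 + M(2*35))/(31391 - 11427) = (-2393 + (-4 + (2*35)²))/(31391 - 11427) = (-2393 + (-4 + 70²))/19964 = (-2393 + (-4 + 4900))*(1/19964) = (-2393 + 4896)*(1/19964) = 2503*(1/19964) = 2503/19964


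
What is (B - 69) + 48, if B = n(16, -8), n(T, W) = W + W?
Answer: -37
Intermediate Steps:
n(T, W) = 2*W
B = -16 (B = 2*(-8) = -16)
(B - 69) + 48 = (-16 - 69) + 48 = -85 + 48 = -37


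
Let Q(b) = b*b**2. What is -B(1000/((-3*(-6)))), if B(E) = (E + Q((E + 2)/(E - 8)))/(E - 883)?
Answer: 5056537811/72983161768 ≈ 0.069284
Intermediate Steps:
Q(b) = b**3
B(E) = (E + (2 + E)**3/(-8 + E)**3)/(-883 + E) (B(E) = (E + ((E + 2)/(E - 8))**3)/(E - 883) = (E + ((2 + E)/(-8 + E))**3)/(-883 + E) = (E + (2 + E)**3/(-8 + E)**3)/(-883 + E))
-B(1000/((-3*(-6)))) = -((2 + 1000/((-3*(-6))))**3 + (1000/((-3*(-6))))*(-8 + 1000/((-3*(-6))))**3)/((-883 + 1000/((-3*(-6))))*(-8 + 1000/((-3*(-6))))**3) = -((2 + 1000/18)**3 + (1000/18)*(-8 + 1000/18)**3)/((-883 + 1000/18)*(-8 + 1000/18)**3) = -((2 + 1000*(1/18))**3 + (1000*(1/18))*(-8 + 1000*(1/18))**3)/((-883 + 1000*(1/18))*(-8 + 1000*(1/18))**3) = -((2 + 500/9)**3 + 500*(-8 + 500/9)**3/9)/((-883 + 500/9)*(-8 + 500/9)**3) = -((518/9)**3 + 500*(428/9)**3/9)/((-7447/9)*(428/9)**3) = -(-9)*729*(138991832/729 + (500/9)*(78402752/729))/(7447*78402752) = -(-9)*729*(138991832/729 + 39201376000/6561)/(7447*78402752) = -(-9)*729*40452302488/(7447*78402752*6561) = -1*(-5056537811/72983161768) = 5056537811/72983161768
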